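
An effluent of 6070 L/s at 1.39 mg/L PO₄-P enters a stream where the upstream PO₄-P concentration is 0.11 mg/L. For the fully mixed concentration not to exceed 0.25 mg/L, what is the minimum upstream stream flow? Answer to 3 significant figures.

49400 L/s

Set C_mix = 0.25: (Q·0.1100 + 6070·1.390) / (Q + 6070) = 0.25
→ Q = 6070·(1.390 − 0.25)/(0.25 − 0.1100) = 49430 L/s.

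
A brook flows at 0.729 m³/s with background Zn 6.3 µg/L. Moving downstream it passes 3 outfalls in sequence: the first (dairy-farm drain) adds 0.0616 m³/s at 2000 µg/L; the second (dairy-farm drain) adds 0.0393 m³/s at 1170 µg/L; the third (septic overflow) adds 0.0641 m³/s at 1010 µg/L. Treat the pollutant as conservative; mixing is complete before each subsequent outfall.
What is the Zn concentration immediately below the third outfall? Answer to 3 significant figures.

267 µg/L

Outfall 1: combined Q = 0.7906 m³/s; C = (0.7290·6.300 + 0.06160·2000)/0.7906 = 161.6 µg/L.
Outfall 2: combined Q = 0.8299 m³/s; C = (0.7906·161.6 + 0.03930·1170)/0.8299 = 209.4 µg/L.
Outfall 3: combined Q = 0.8940 m³/s; C = (0.8299·209.4 + 0.06410·1010)/0.8940 = 266.8 µg/L.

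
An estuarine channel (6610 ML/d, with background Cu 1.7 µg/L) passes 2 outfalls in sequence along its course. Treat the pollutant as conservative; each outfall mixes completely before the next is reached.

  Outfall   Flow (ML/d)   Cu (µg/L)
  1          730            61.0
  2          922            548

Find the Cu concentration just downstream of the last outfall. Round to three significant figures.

Outfall 1: combined Q = 7340 ML/d; C = (6610·1.700 + 730.0·61.00)/7340 = 7.598 µg/L.
Outfall 2: combined Q = 8262 ML/d; C = (7340·7.598 + 922.0·548.0)/8262 = 67.90 µg/L.

67.9 µg/L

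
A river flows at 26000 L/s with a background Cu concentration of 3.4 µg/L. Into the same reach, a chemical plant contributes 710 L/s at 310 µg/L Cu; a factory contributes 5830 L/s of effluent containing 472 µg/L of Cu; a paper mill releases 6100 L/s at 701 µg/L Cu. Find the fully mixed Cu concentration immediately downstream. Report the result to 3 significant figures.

Flow-weighted average: C = (26000·3.400 + 710.0·310.0 + 5830·472.0 + 6100·701.0) / 38640 = 7336000/38640 = 189.9 µg/L.

190 µg/L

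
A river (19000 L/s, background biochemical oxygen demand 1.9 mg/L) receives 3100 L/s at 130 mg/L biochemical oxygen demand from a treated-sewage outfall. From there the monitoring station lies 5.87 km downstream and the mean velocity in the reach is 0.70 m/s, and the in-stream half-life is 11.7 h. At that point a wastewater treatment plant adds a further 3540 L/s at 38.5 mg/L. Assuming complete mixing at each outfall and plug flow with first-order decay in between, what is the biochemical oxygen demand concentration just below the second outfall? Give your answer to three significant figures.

After mixing, C = (19000·1.900 + 3100·130.0) / 22100 = 439100/22100 = 19.87 mg/L; combined flow 22100 L/s.
Travel time t = 5.87·1000 / 0.70 = 8386 s = 2.329 h.
Half-life 11.7 h → k = ln 2 / 11.7 = 0.05924 h⁻¹ = 1.422 d⁻¹.
Applying C = C₀e^(−kt): 19.87 × 0.8711 = 17.31 mg/L.
Second outfall: C = (22100·17.31 + 3540·38.50)/25640 = 20.23 mg/L.

20.2 mg/L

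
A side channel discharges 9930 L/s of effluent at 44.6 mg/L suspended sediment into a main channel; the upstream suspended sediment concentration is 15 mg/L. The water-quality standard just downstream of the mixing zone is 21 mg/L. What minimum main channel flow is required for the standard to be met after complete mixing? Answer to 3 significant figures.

Set C_mix = 21: (Q·15.00 + 9930·44.60) / (Q + 9930) = 21
→ Q = 9930·(44.60 − 21)/(21 − 15.00) = 39060 L/s.

39100 L/s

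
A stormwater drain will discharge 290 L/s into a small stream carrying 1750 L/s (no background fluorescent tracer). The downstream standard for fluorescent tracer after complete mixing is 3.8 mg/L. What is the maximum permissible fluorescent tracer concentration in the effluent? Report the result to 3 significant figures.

26.7 mg/L

At the limit, (Qr·Cr + Qe·Cₑ)/(Qr + Qe) = 3.8:
Cₑ = (2040·3.8 − 1750·0) / 290.0 = 26.73 mg/L.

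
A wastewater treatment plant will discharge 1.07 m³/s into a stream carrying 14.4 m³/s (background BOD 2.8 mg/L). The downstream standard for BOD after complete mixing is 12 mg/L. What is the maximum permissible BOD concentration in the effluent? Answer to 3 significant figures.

136 mg/L

At the limit, (Qr·Cr + Qe·Cₑ)/(Qr + Qe) = 12:
Cₑ = (15.47·12 − 14.40·2.800) / 1.070 = 135.8 mg/L.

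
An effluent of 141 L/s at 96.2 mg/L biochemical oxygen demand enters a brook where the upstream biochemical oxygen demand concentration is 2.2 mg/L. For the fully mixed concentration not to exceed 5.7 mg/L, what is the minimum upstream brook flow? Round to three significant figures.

3650 L/s

Set C_mix = 5.7: (Q·2.200 + 141.0·96.20) / (Q + 141.0) = 5.7
→ Q = 141.0·(96.20 − 5.7)/(5.7 − 2.200) = 3646 L/s.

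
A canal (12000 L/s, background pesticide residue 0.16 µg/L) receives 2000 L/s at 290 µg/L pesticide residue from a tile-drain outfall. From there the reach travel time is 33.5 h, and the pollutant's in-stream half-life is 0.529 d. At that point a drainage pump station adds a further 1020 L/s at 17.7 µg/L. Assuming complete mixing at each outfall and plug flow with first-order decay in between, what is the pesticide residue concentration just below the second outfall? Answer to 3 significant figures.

Conservation of mass: C = (12000·0.1600 + 2000·290.0) / 14000 = 581900/14000 = 41.57 µg/L; combined flow 14000 L/s.
Half-life 0.529 d → k = ln 2 / 0.529 = 1.310 d⁻¹.
Decay over the reach: 41.57·exp(−kt) = 41.57·0.1606 = 6.675 µg/L.
At the second outfall, C = (14000·6.675 + 1020·17.70) / (14000 + 1020) = 7.423 µg/L.

7.42 µg/L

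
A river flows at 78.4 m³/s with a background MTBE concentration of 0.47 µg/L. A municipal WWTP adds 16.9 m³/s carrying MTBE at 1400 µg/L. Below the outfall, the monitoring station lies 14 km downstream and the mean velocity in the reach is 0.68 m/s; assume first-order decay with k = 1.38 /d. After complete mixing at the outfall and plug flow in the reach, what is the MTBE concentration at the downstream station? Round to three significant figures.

179 µg/L

Conservation of mass: C = (78.40·0.4700 + 16.90·1400) / 95.30 = 23700/95.30 = 248.7 µg/L.
Travel time t = 14·1000 / 0.68 = 20590 s = 5.719 h.
First-order decay: C = 248.7·exp(−k·t) = 248.7·0.7198 = 179.0 µg/L.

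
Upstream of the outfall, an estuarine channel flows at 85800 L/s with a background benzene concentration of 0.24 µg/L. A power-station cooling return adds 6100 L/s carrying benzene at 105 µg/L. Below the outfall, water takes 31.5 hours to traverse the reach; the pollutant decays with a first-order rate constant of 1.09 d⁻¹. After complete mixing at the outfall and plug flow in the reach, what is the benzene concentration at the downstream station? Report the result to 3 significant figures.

Conservation of mass: C = (85800·0.2400 + 6100·105.0) / 91900 = 661100/91900 = 7.194 µg/L.
Applying C = C₀e^(−kt): 7.194 × 0.2392 = 1.720 µg/L.

1.72 µg/L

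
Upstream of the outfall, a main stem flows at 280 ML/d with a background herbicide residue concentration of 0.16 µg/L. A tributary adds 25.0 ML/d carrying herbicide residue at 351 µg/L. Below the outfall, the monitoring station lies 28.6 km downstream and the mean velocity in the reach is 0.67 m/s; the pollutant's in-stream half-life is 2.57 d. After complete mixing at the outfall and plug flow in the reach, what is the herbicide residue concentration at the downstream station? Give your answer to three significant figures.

25.3 µg/L

Flow-weighted average: C = (280.0·0.1600 + 25.00·351.0) / 305.0 = 8820/305.0 = 28.92 µg/L.
Travel time t = 28.6·1000 / 0.67 = 42690 s = 11.86 h.
Half-life 2.57 d → k = ln 2 / 2.57 = 0.2697 d⁻¹.
First-order decay: C = 28.92·exp(−k·t) = 28.92·0.8752 = 25.31 µg/L.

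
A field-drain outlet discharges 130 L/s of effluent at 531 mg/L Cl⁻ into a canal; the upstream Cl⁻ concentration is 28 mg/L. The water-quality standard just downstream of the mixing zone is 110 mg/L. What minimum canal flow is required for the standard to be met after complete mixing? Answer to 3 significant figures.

667 L/s

Set C_mix = 110: (Q·28.00 + 130.0·531.0) / (Q + 130.0) = 110
→ Q = 130.0·(531.0 − 110)/(110 − 28.00) = 667.4 L/s.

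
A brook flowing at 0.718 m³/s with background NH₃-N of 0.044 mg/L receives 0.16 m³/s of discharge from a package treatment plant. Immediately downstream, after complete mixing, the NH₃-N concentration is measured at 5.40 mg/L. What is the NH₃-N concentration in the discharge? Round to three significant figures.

Mass balance: 0.7180·0.04400 + 0.1600·Cₑ = 0.8780·5.400
→ Cₑ = (0.8780·5.400 − 0.7180·0.04400) / 0.1600 = 29.44 mg/L.

29.4 mg/L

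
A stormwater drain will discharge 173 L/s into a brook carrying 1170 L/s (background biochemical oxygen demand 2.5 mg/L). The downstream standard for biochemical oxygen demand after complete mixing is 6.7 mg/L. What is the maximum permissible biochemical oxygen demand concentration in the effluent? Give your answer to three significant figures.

At the limit, (Qr·Cr + Qe·Cₑ)/(Qr + Qe) = 6.7:
Cₑ = (1343·6.7 − 1170·2.500) / 173.0 = 35.10 mg/L.

35.1 mg/L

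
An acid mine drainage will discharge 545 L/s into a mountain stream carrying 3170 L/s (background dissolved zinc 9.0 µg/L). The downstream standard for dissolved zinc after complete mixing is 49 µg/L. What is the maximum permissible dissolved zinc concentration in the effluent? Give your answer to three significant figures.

At the limit, (Qr·Cr + Qe·Cₑ)/(Qr + Qe) = 49:
Cₑ = (3715·49 − 3170·9.000) / 545.0 = 281.7 µg/L.

282 µg/L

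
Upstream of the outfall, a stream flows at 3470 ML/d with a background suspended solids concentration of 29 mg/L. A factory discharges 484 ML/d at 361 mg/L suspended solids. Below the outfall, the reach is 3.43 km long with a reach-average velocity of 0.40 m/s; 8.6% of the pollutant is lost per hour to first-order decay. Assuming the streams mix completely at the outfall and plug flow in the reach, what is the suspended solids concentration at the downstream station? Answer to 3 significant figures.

Mixed concentration C = ΣQC/ΣQ = (3470·29.00 + 484.0·361.0) / 3954 = 275400/3954 = 69.64 mg/L.
Travel time t = 3.43·1000 / 0.40 = 8575 s = 2.382 h.
8.6%/h lost → k = −ln(1 − 0.086) = 0.08992 h⁻¹.
Decay over the reach: 69.64·exp(−kt) = 69.64·0.8072 = 56.21 mg/L.

56.2 mg/L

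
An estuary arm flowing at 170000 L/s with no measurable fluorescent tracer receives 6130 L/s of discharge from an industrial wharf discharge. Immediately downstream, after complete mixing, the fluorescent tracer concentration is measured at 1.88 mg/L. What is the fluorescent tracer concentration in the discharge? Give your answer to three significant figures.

54.0 mg/L

Mass balance: 170000·0 + 6130·Cₑ = 176100·1.880
→ Cₑ = (176100·1.880 − 170000·0) / 6130 = 54.02 mg/L.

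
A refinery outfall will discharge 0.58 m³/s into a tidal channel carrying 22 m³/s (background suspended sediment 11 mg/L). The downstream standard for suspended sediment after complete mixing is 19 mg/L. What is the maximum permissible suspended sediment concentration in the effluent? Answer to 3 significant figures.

At the limit, (Qr·Cr + Qe·Cₑ)/(Qr + Qe) = 19:
Cₑ = (22.58·19 − 22.00·11.00) / 0.5800 = 322.4 mg/L.

322 mg/L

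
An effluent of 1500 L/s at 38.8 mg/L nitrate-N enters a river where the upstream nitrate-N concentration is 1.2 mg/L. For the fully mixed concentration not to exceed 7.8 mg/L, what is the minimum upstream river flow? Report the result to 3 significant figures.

Set C_mix = 7.8: (Q·1.200 + 1500·38.80) / (Q + 1500) = 7.8
→ Q = 1500·(38.80 − 7.8)/(7.8 − 1.200) = 7045 L/s.

7050 L/s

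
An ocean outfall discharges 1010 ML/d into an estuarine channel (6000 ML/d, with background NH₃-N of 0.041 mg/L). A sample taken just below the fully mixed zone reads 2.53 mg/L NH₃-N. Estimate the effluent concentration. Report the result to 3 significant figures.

Mass balance: 6000·0.04100 + 1010·Cₑ = 7010·2.530
→ Cₑ = (7010·2.530 − 6000·0.04100) / 1010 = 17.32 mg/L.

17.3 mg/L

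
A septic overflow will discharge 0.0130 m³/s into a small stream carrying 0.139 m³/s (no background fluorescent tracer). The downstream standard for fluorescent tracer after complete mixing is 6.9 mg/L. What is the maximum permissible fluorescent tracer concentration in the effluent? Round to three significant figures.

80.7 mg/L

At the limit, (Qr·Cr + Qe·Cₑ)/(Qr + Qe) = 6.9:
Cₑ = (0.1520·6.9 − 0.1390·0) / 0.01300 = 80.68 mg/L.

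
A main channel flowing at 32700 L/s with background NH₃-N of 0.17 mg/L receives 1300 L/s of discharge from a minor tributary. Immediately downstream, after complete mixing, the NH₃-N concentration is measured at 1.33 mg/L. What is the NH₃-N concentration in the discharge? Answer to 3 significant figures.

30.5 mg/L

Mass balance: 32700·0.1700 + 1300·Cₑ = 34000·1.330
→ Cₑ = (34000·1.330 − 32700·0.1700) / 1300 = 30.51 mg/L.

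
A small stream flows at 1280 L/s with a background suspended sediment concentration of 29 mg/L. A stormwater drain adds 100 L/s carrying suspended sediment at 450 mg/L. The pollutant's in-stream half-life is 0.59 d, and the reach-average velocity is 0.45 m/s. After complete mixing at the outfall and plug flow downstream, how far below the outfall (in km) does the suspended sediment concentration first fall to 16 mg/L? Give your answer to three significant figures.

Flow-weighted average: C = (1280·29.00 + 100.0·450.0) / 1380 = 82120/1380 = 59.51 mg/L.
Half-life 0.59 d → k = ln 2 / 0.59 = 1.175 d⁻¹.
Set 59.51·exp(−k·t) = 16 → t = ln(59.51/16)/k = 96600 s = 26.83 h.
Distance = v·t = 0.45·96600 = 43470 m = 43.47 km.

43.5 km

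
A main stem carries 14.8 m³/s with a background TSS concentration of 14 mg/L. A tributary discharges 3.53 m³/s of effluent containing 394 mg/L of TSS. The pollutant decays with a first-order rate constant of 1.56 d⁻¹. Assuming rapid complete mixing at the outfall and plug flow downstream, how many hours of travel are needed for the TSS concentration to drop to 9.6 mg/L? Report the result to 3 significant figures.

Mass balance: C = (14.80·14.00 + 3.530·394.0) / 18.33 = 1598/18.33 = 87.18 mg/L.
87.18·exp(−k·t) = 9.6 → t = ln(87.18/9.6)/k = 122200 s = 33.94 h.

33.9 h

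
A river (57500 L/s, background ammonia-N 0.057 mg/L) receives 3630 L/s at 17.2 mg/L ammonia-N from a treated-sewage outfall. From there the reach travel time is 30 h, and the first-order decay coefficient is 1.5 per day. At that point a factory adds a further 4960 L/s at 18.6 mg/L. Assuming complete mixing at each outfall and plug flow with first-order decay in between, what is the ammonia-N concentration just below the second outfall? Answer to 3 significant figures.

1.55 mg/L

Conservation of mass: C = (57500·0.05700 + 3630·17.20) / 61130 = 65710/61130 = 1.075 mg/L; combined flow 61130 L/s.
After decay, C = 1.075 × e^(−kt) = 1.075 × 0.1534 = 0.1649 mg/L.
At the second outfall, C = (61130·0.1649 + 4960·18.60) / (61130 + 4960) = 1.548 mg/L.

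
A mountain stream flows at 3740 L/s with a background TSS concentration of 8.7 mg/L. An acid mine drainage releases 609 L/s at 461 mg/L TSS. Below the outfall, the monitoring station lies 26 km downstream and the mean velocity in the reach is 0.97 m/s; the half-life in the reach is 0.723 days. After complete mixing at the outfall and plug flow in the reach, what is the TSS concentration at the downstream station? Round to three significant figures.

53.5 mg/L

Conservation of mass: C = (3740·8.700 + 609.0·461.0) / 4349 = 313300/4349 = 72.04 mg/L.
Travel time t = 26·1000 / 0.97 = 26800 s = 7.446 h.
Half-life 0.723 d → k = ln 2 / 0.723 = 0.9587 d⁻¹.
Decay over the reach: 72.04·exp(−kt) = 72.04·0.7427 = 53.50 mg/L.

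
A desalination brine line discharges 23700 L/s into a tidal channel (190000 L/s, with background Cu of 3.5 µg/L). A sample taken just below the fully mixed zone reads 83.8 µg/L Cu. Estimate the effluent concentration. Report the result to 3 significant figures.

Mass balance: 190000·3.500 + 23700·Cₑ = 213700·83.80
→ Cₑ = (213700·83.80 − 190000·3.500) / 23700 = 727.6 µg/L.

728 µg/L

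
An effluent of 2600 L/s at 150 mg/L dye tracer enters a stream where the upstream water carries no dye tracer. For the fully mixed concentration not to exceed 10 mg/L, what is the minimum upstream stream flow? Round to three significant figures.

36400 L/s

Set C_mix = 10: (Q·0 + 2600·150.0) / (Q + 2600) = 10
→ Q = 2600·(150.0 − 10)/(10 − 0) = 36400 L/s.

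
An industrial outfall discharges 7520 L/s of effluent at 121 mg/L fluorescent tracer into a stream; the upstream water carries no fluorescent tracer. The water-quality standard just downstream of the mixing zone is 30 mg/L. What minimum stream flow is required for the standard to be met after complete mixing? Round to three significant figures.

Set C_mix = 30: (Q·0 + 7520·121.0) / (Q + 7520) = 30
→ Q = 7520·(121.0 − 30)/(30 − 0) = 22810 L/s.

22800 L/s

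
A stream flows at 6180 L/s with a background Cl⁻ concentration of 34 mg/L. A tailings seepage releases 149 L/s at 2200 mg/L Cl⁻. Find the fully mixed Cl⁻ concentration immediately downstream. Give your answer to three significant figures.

85.0 mg/L

Conservation of mass: C = (6180·34.00 + 149.0·2200) / 6329 = 537900/6329 = 84.99 mg/L.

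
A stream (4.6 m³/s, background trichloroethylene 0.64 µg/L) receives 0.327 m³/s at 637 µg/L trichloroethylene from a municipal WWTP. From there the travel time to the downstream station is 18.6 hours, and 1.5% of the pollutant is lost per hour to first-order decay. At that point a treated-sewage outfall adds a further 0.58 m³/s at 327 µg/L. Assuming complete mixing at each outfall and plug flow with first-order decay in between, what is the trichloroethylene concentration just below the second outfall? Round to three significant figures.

63.4 µg/L

Mixed concentration C = ΣQC/ΣQ = (4.600·0.6400 + 0.3270·637.0) / 4.927 = 211.2/4.927 = 42.87 µg/L; combined flow 4.927 m³/s.
1.5%/h lost → k = −ln(1 − 0.015) = 0.01511 h⁻¹.
First-order decay: C = 42.87·exp(−k·t) = 42.87·0.7549 = 32.37 µg/L.
Second outfall: C = (4.927·32.37 + 0.5800·327.0)/5.507 = 63.40 µg/L.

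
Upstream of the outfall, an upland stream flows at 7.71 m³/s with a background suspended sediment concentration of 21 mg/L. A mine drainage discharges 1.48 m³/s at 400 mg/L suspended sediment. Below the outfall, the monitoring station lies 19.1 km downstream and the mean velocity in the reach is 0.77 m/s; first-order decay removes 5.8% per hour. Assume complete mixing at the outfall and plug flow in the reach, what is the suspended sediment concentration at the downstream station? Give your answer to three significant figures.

Mass balance: C = (7.710·21.00 + 1.480·400.0) / 9.190 = 753.9/9.190 = 82.04 mg/L.
Travel time t = 19.1·1000 / 0.77 = 24810 s = 6.890 h.
5.8%/h lost → k = −ln(1 − 0.058) = 0.05975 h⁻¹.
Applying C = C₀e^(−kt): 82.04 × 0.6625 = 54.35 mg/L.

54.4 mg/L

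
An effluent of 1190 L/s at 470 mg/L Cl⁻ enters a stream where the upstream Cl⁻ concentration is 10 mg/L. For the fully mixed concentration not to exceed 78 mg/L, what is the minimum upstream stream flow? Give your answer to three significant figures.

6860 L/s

Set C_mix = 78: (Q·10.00 + 1190·470.0) / (Q + 1190) = 78
→ Q = 1190·(470.0 − 78)/(78 − 10.00) = 6860 L/s.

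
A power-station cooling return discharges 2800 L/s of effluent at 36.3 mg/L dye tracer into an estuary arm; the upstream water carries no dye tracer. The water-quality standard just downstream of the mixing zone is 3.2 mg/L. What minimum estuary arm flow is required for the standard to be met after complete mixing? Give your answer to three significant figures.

Set C_mix = 3.2: (Q·0 + 2800·36.30) / (Q + 2800) = 3.2
→ Q = 2800·(36.30 − 3.2)/(3.2 − 0) = 28960 L/s.

29000 L/s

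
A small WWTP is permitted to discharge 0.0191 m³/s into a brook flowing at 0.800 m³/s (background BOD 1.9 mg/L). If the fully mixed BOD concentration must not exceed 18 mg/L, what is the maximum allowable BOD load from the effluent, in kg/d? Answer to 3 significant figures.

1140 kg/d

Mass balance at the limit: 0.8000·1.900 + 0.01910·Cₑ = 0.8191·18 → Cₑ = 692.3 mg/L.
Load = 0.01910 m³/s × 692.3 g/m³ × 86 400 s/d = 1143 kg/d.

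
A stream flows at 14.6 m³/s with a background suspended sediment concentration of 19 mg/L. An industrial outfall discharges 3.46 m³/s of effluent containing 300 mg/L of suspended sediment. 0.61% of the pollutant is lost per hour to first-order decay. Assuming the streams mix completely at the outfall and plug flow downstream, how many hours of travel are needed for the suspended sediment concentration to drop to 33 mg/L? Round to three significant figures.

After mixing, C = (14.60·19.00 + 3.460·300.0) / 18.06 = 1315/18.06 = 72.83 mg/L.
0.61%/h lost → k = −ln(1 − 0.0061) = 0.006119 h⁻¹.
72.83·exp(−k·t) = 33 → t = ln(72.83/33)/k = 465800 s = 129.4 h.

129 h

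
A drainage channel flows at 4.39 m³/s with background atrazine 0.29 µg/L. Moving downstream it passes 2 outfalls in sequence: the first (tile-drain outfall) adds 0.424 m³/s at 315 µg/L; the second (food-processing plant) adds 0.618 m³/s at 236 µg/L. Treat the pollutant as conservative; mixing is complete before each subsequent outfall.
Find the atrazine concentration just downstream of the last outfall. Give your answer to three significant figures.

51.7 µg/L

Outfall 1: combined Q = 4.814 m³/s; C = (4.390·0.2900 + 0.4240·315.0)/4.814 = 28.01 µg/L.
Outfall 2: combined Q = 5.432 m³/s; C = (4.814·28.01 + 0.6180·236.0)/5.432 = 51.67 µg/L.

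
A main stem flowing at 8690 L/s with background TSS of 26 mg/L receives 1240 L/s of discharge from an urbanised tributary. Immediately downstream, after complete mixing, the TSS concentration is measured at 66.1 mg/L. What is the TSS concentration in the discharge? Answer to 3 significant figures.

347 mg/L

Mass balance: 8690·26.00 + 1240·Cₑ = 9930·66.10
→ Cₑ = (9930·66.10 − 8690·26.00) / 1240 = 347.1 mg/L.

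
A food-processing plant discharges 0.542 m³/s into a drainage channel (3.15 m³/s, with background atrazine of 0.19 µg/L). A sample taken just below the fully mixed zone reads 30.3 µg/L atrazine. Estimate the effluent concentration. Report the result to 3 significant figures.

Mass balance: 3.150·0.1900 + 0.5420·Cₑ = 3.692·30.30
→ Cₑ = (3.692·30.30 − 3.150·0.1900) / 0.5420 = 205.3 µg/L.

205 µg/L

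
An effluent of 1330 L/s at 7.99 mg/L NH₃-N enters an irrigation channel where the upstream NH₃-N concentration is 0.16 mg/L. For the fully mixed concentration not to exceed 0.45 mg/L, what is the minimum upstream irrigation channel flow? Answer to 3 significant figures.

Set C_mix = 0.45: (Q·0.1600 + 1330·7.990) / (Q + 1330) = 0.45
→ Q = 1330·(7.990 − 0.45)/(0.45 − 0.1600) = 34580 L/s.

34600 L/s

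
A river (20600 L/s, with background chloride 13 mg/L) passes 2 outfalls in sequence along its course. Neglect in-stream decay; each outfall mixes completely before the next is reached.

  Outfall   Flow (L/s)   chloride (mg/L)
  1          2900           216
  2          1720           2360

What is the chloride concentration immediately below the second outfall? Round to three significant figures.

After outfall 1: Q = 20600 + 2900 = 23500 L/s; C = (20600·13.00 + 2900·216.0)/23500 = 38.05 mg/L.
After outfall 2: Q = 23500 + 1720 = 25220 L/s; C = (23500·38.05 + 1720·2360)/25220 = 196.4 mg/L.

196 mg/L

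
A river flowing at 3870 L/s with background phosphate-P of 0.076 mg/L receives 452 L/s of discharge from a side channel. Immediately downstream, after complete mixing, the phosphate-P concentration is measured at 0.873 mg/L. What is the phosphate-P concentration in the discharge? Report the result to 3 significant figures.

7.70 mg/L

Mass balance: 3870·0.07600 + 452.0·Cₑ = 4322·0.8730
→ Cₑ = (4322·0.8730 − 3870·0.07600) / 452.0 = 7.697 mg/L.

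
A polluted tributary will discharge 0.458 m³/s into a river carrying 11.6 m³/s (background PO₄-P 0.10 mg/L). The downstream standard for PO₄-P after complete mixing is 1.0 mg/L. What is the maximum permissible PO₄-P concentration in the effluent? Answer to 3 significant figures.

At the limit, (Qr·Cr + Qe·Cₑ)/(Qr + Qe) = 1.0:
Cₑ = (12.06·1.0 − 11.60·0.1000) / 0.4580 = 23.79 mg/L.

23.8 mg/L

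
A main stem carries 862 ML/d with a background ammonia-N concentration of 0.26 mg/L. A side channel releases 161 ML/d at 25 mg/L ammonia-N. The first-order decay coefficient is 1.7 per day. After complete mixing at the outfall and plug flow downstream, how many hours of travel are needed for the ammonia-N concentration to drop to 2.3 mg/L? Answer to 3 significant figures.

Flow-weighted average: C = (862.0·0.2600 + 161.0·25.00) / 1023 = 4249/1023 = 4.154 mg/L.
4.154·exp(−k·t) = 2.3 → t = ln(4.154/2.3)/k = 30040 s = 8.344 h.

8.34 h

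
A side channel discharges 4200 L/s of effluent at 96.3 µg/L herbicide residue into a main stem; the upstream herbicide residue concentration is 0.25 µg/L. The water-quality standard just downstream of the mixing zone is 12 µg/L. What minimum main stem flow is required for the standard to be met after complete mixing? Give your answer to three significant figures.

Set C_mix = 12: (Q·0.2500 + 4200·96.30) / (Q + 4200) = 12
→ Q = 4200·(96.30 − 12)/(12 − 0.2500) = 30130 L/s.

30100 L/s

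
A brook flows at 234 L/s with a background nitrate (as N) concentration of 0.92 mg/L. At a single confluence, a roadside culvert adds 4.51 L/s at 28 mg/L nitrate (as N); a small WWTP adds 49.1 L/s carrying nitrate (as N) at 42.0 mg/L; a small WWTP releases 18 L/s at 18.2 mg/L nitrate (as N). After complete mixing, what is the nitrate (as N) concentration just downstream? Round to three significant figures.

8.94 mg/L

Conservation of mass: C = (234.0·0.9200 + 4.510·28.00 + 49.10·42.00 + 18.00·18.20) / 305.6 = 2731/305.6 = 8.937 mg/L.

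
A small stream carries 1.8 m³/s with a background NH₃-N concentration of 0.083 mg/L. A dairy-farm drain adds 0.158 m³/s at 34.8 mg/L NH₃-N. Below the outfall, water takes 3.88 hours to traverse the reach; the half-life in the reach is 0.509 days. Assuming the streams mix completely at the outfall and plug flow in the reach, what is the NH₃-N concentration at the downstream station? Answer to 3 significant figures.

2.31 mg/L

Mass balance: C = (1.800·0.08300 + 0.1580·34.80) / 1.958 = 5.648/1.958 = 2.884 mg/L.
Half-life 0.509 d → k = ln 2 / 0.509 = 1.362 d⁻¹.
Decay over the reach: 2.884·exp(−kt) = 2.884·0.8024 = 2.314 mg/L.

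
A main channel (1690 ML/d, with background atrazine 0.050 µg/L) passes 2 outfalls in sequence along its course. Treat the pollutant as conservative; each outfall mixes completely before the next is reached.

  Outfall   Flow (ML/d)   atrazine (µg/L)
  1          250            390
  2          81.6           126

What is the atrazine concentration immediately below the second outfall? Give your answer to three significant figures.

53.4 µg/L

After outfall 1: Q = 1690 + 250.0 = 1940 ML/d; C = (1690·0.05000 + 250.0·390.0)/1940 = 50.30 µg/L.
After outfall 2: Q = 1940 + 81.60 = 2022 ML/d; C = (1940·50.30 + 81.60·126.0)/2022 = 53.36 µg/L.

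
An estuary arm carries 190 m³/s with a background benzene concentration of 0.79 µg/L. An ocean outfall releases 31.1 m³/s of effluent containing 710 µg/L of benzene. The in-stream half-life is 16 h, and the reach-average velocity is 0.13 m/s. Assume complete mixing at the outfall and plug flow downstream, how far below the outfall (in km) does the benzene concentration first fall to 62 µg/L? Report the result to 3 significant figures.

5.22 km

Conservation of mass: C = (190.0·0.7900 + 31.10·710.0) / 221.1 = 22230/221.1 = 100.5 µg/L.
Half-life 16 h → k = ln 2 / 16 = 0.04332 h⁻¹ = 1.040 d⁻¹.
Set 100.5·exp(−k·t) = 62 → t = ln(100.5/62)/k = 40180 s = 11.16 h.
Distance = v·t = 0.13·40180 = 5223 m = 5.223 km.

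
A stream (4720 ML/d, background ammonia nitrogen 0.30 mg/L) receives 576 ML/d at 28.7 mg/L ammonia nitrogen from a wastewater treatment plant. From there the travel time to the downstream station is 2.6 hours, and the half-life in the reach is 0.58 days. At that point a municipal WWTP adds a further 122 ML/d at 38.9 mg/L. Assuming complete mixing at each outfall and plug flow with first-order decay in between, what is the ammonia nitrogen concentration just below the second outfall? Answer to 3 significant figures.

Flow-weighted average: C = (4720·0.3000 + 576.0·28.70) / 5296 = 17950/5296 = 3.389 mg/L; combined flow 5296 ML/d.
Half-life 0.58 d → k = ln 2 / 0.58 = 1.195 d⁻¹.
Applying C = C₀e^(−kt): 3.389 × 0.8786 = 2.977 mg/L.
At the second outfall, C = (5296·2.977 + 122.0·38.90) / (5296 + 122.0) = 3.786 mg/L.

3.79 mg/L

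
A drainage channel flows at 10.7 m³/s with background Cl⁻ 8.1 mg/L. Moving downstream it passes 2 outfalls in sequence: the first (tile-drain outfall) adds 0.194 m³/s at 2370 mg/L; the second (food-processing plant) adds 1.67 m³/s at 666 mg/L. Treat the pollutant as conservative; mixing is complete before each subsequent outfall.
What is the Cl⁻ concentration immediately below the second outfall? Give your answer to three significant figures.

Outfall 1: combined Q = 10.89 m³/s; C = (10.70·8.100 + 0.1940·2370)/10.89 = 50.16 mg/L.
Outfall 2: combined Q = 12.56 m³/s; C = (10.89·50.16 + 1.670·666.0)/12.56 = 132.0 mg/L.

132 mg/L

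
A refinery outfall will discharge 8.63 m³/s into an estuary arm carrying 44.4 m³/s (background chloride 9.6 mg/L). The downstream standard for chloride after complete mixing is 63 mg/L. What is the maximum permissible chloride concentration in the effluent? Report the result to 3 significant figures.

338 mg/L

At the limit, (Qr·Cr + Qe·Cₑ)/(Qr + Qe) = 63:
Cₑ = (53.03·63 − 44.40·9.600) / 8.630 = 337.7 mg/L.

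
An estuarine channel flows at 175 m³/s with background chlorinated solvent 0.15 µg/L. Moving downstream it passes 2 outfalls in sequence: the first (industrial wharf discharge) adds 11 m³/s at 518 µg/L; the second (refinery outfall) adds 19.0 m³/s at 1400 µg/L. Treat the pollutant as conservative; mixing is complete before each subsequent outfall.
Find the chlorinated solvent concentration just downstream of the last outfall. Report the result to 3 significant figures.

158 µg/L

Below outfall 1: Q → 186.0 m³/s, C = (175.0·0.1500 + 11.00·518.0)/186.0 = 30.78 µg/L.
Below outfall 2: Q → 205.0 m³/s, C = (186.0·30.78 + 19.00·1400)/205.0 = 157.7 µg/L.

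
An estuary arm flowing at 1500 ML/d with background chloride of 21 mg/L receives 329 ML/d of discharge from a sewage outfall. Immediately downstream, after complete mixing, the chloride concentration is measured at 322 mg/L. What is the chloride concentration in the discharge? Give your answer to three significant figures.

1690 mg/L

Mass balance: 1500·21.00 + 329.0·Cₑ = 1829·322.0
→ Cₑ = (1829·322.0 − 1500·21.00) / 329.0 = 1694 mg/L.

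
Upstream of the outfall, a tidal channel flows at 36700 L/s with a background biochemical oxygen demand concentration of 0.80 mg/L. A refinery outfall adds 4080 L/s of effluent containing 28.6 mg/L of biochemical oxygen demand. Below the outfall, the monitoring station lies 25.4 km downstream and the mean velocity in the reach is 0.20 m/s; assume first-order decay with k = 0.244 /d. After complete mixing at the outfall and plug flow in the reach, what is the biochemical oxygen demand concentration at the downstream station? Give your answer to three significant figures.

Mixed concentration C = ΣQC/ΣQ = (36700·0.8000 + 4080·28.60) / 40780 = 146000/40780 = 3.581 mg/L.
Travel time t = 25.4·1000 / 0.20 = 127000 s = 35.28 h.
First-order decay: C = 3.581·exp(−k·t) = 3.581·0.6986 = 2.502 mg/L.

2.50 mg/L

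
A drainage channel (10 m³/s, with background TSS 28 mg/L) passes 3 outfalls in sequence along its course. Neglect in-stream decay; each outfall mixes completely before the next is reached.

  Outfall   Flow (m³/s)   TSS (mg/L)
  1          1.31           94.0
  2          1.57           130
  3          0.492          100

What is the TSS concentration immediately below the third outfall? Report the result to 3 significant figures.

After outfall 1: Q = 10.00 + 1.310 = 11.31 m³/s; C = (10.00·28.00 + 1.310·94.00)/11.31 = 35.64 mg/L.
After outfall 2: Q = 11.31 + 1.570 = 12.88 m³/s; C = (11.31·35.64 + 1.570·130.0)/12.88 = 47.15 mg/L.
After outfall 3: Q = 12.88 + 0.4920 = 13.37 m³/s; C = (12.88·47.15 + 0.4920·100.0)/13.37 = 49.09 mg/L.

49.1 mg/L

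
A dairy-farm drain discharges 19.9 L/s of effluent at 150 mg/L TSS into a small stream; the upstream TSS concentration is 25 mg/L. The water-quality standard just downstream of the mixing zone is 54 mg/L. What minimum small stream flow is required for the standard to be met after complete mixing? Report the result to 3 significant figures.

Set C_mix = 54: (Q·25.00 + 19.90·150.0) / (Q + 19.90) = 54
→ Q = 19.90·(150.0 − 54)/(54 − 25.00) = 65.88 L/s.

65.9 L/s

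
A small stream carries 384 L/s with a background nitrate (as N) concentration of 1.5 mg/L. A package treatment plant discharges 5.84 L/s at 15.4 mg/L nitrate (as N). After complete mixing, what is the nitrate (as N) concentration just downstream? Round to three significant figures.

After mixing, C = (384.0·1.500 + 5.840·15.40) / 389.8 = 665.9/389.8 = 1.708 mg/L.

1.71 mg/L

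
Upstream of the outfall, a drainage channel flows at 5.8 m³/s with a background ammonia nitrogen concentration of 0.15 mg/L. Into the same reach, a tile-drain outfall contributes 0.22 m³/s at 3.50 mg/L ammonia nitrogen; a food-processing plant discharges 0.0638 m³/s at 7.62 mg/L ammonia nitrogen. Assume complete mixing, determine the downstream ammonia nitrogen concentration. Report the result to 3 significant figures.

0.349 mg/L

Mixed concentration C = ΣQC/ΣQ = (5.800·0.1500 + 0.2200·3.500 + 0.06380·7.620) / 6.084 = 2.126/6.084 = 0.3495 mg/L.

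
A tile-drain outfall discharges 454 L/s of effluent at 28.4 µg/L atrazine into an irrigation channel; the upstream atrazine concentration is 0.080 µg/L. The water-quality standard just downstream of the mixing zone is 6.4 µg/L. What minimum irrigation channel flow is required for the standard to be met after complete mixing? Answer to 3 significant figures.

1580 L/s

Set C_mix = 6.4: (Q·0.08000 + 454.0·28.40) / (Q + 454.0) = 6.4
→ Q = 454.0·(28.40 − 6.4)/(6.4 − 0.08000) = 1580 L/s.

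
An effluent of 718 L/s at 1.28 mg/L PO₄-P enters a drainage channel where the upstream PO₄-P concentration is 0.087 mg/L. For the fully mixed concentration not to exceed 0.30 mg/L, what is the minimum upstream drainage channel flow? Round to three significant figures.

3300 L/s

Set C_mix = 0.30: (Q·0.08700 + 718.0·1.280) / (Q + 718.0) = 0.30
→ Q = 718.0·(1.280 − 0.30)/(0.30 − 0.08700) = 3303 L/s.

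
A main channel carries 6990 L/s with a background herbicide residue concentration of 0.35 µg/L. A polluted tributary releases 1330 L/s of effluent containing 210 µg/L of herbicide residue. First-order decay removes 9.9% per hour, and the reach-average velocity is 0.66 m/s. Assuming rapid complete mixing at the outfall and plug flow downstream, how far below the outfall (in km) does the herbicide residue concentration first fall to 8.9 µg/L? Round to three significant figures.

30.5 km

Mass balance: C = (6990·0.3500 + 1330·210.0) / 8320 = 281700/8320 = 33.86 µg/L.
9.9%/h lost → k = −ln(1 − 0.099) = 0.1043 h⁻¹.
Set 33.86·exp(−k·t) = 8.9 → t = ln(33.86/8.9)/k = 46150 s = 12.82 h.
Distance = v·t = 0.66·46150 = 30460 m = 30.46 km.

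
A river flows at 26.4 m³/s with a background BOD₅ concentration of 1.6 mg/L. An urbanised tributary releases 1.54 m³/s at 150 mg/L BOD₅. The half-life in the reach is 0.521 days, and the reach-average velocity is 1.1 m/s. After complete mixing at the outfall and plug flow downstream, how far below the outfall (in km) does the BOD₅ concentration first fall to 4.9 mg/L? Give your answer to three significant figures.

49.4 km

After mixing, C = (26.40·1.600 + 1.540·150.0) / 27.94 = 273.2/27.94 = 9.780 mg/L.
Half-life 0.521 d → k = ln 2 / 0.521 = 1.330 d⁻¹.
Set 9.780·exp(−k·t) = 4.9 → t = ln(9.780/4.9)/k = 44880 s = 12.47 h.
Distance = v·t = 1.1·44880 = 49370 m = 49.37 km.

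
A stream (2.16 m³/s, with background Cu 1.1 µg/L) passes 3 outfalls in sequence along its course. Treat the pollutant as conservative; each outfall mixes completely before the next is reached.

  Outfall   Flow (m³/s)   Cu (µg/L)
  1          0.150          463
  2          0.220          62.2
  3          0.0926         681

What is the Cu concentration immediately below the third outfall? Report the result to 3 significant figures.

After outfall 1: Q = 2.160 + 0.1500 = 2.310 m³/s; C = (2.160·1.100 + 0.1500·463.0)/2.310 = 31.09 µg/L.
After outfall 2: Q = 2.310 + 0.2200 = 2.530 m³/s; C = (2.310·31.09 + 0.2200·62.20)/2.530 = 33.80 µg/L.
After outfall 3: Q = 2.530 + 0.09260 = 2.623 m³/s; C = (2.530·33.80 + 0.09260·681.0)/2.623 = 56.65 µg/L.

56.7 µg/L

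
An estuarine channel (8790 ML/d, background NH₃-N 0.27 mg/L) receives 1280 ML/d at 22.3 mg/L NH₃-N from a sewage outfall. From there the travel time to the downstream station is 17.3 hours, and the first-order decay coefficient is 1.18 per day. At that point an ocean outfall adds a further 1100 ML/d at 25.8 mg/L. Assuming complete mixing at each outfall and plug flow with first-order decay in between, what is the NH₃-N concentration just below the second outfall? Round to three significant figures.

3.72 mg/L

Mixed concentration C = ΣQC/ΣQ = (8790·0.2700 + 1280·22.30) / 10070 = 30920/10070 = 3.070 mg/L; combined flow 10070 ML/d.
After decay, C = 3.070 × e^(−kt) = 3.070 × 0.4272 = 1.312 mg/L.
At the second outfall, C = (10070·1.312 + 1100·25.80) / (10070 + 1100) = 3.723 mg/L.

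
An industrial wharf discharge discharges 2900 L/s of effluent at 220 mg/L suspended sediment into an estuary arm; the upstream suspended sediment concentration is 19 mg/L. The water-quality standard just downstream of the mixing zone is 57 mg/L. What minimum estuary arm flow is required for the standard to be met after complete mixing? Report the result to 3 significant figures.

Set C_mix = 57: (Q·19.00 + 2900·220.0) / (Q + 2900) = 57
→ Q = 2900·(220.0 − 57)/(57 − 19.00) = 12440 L/s.

12400 L/s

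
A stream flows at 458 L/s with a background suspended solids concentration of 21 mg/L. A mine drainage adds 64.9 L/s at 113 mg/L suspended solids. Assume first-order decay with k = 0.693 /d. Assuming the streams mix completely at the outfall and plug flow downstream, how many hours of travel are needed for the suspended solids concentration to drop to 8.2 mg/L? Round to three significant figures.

47.6 h

Mixed concentration C = ΣQC/ΣQ = (458.0·21.00 + 64.90·113.0) / 522.9 = 16950/522.9 = 32.42 mg/L.
32.42·exp(−k·t) = 8.2 → t = ln(32.42/8.2)/k = 171400 s = 47.61 h.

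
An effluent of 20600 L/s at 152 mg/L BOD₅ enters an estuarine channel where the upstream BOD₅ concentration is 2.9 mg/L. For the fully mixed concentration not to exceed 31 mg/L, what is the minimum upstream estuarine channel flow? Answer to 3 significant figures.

Set C_mix = 31: (Q·2.900 + 20600·152.0) / (Q + 20600) = 31
→ Q = 20600·(152.0 − 31)/(31 − 2.900) = 88700 L/s.

88700 L/s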